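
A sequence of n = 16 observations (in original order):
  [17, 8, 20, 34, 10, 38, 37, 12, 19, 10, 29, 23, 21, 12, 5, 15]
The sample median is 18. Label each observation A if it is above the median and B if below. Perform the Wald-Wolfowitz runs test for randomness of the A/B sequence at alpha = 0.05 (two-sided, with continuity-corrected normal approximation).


Step 1: Compute median = 18; label A = above, B = below.
Labels in order: BBAABAABABAAABBB  (n_A = 8, n_B = 8)
Step 2: Count runs R = 9.
Step 3: Under H0 (random ordering), E[R] = 2*n_A*n_B/(n_A+n_B) + 1 = 2*8*8/16 + 1 = 9.0000.
        Var[R] = 2*n_A*n_B*(2*n_A*n_B - n_A - n_B) / ((n_A+n_B)^2 * (n_A+n_B-1)) = 14336/3840 = 3.7333.
        SD[R] = 1.9322.
Step 4: R = E[R], so z = 0 with no continuity correction.
Step 5: Two-sided p-value via normal approximation = 2*(1 - Phi(|z|)) = 1.000000.
Step 6: alpha = 0.05. fail to reject H0.

R = 9, z = 0.0000, p = 1.000000, fail to reject H0.


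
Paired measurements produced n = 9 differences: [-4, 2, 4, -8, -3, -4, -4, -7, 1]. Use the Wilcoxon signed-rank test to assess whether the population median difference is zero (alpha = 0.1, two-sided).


Step 1: Drop any zero differences (none here) and take |d_i|.
|d| = [4, 2, 4, 8, 3, 4, 4, 7, 1]
Step 2: Midrank |d_i| (ties get averaged ranks).
ranks: |4|->5.5, |2|->2, |4|->5.5, |8|->9, |3|->3, |4|->5.5, |4|->5.5, |7|->8, |1|->1
Step 3: Attach original signs; sum ranks with positive sign and with negative sign.
W+ = 2 + 5.5 + 1 = 8.5
W- = 5.5 + 9 + 3 + 5.5 + 5.5 + 8 = 36.5
(Check: W+ + W- = 45 should equal n(n+1)/2 = 45.)
Step 4: Test statistic W = min(W+, W-) = 8.5.
Step 5: Ties in |d|, so use the tie-corrected normal approximation.
        E[W] = n(n+1)/4 = 9*10/4 = 22.5.
        Tie groups: |d|=4 (t=4); sum(t^3 - t) = 60.
        Var[W] = n(n+1)(2n+1)/24 - sum(t^3-t)/48 = 1710/24 - 60/48 = 70.
        z = (W - E[W]) / sqrt(Var[W]) = (8.5 - 22.5) / 8.3666 = -1.6733.
        Two-sided p = 2*Phi(z) = 0.094264.
Step 6: alpha = 0.1. reject H0.

W+ = 8.5, W- = 36.5, W = min = 8.5, p = 0.094264, reject H0.


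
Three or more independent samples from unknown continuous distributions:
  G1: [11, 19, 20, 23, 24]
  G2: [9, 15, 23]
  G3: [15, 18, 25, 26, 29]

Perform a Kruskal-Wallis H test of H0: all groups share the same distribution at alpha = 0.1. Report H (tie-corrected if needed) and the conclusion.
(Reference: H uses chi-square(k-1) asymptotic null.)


Step 1: Combine all N = 13 observations and assign midranks.
sorted (value, group, rank): (9,G2,1), (11,G1,2), (15,G2,3.5), (15,G3,3.5), (18,G3,5), (19,G1,6), (20,G1,7), (23,G1,8.5), (23,G2,8.5), (24,G1,10), (25,G3,11), (26,G3,12), (29,G3,13)
Step 2: Sum ranks within each group.
R_1 = 33.5 (n_1 = 5)
R_2 = 13 (n_2 = 3)
R_3 = 44.5 (n_3 = 5)
Step 3: H = 12/(N(N+1)) * sum(R_i^2/n_i) - 3(N+1)
     = 12/(13*14) * (33.5^2/5 + 13^2/3 + 44.5^2/5) - 3*14
     = 0.065934 * 676.833 - 42
     = 2.626374.
Step 4: Ties present; correction factor C = 1 - 12/(13^3 - 13) = 0.994505. Corrected H = 2.626374 / 0.994505 = 2.640884.
Step 5: Under H0, H ~ chi^2(2); p-value = 0.267017.
Step 6: alpha = 0.1. fail to reject H0.

H = 2.6409, df = 2, p = 0.267017, fail to reject H0.


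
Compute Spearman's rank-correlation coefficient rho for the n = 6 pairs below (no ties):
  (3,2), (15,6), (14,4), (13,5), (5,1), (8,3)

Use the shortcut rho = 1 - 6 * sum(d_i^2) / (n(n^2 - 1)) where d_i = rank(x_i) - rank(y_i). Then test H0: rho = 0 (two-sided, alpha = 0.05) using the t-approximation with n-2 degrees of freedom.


Step 1: Rank x and y separately (midranks; no ties here).
rank(x): 3->1, 15->6, 14->5, 13->4, 5->2, 8->3
rank(y): 2->2, 6->6, 4->4, 5->5, 1->1, 3->3
Step 2: d_i = R_x(i) - R_y(i); compute d_i^2.
  (1-2)^2=1, (6-6)^2=0, (5-4)^2=1, (4-5)^2=1, (2-1)^2=1, (3-3)^2=0
sum(d^2) = 4.
Step 3: rho = 1 - 6*4 / (6*(6^2 - 1)) = 1 - 24/210 = 0.885714.
Step 4: Under H0, t = rho * sqrt((n-2)/(1-rho^2)) = 3.8158 ~ t(4).
Step 5: Two-sided p-value from the t-distribution with 4 df = 0.018845.
Step 6: alpha = 0.05. reject H0.

rho = 0.8857, p = 0.018845, reject H0 at alpha = 0.05.


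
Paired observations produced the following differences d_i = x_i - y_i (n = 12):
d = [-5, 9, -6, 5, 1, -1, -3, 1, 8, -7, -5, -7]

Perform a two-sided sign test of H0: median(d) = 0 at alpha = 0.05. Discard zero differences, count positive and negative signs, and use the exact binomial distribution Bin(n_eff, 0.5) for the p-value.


Step 1: Discard zero differences. Original n = 12; n_eff = number of nonzero differences = 12.
Nonzero differences (with sign): -5, +9, -6, +5, +1, -1, -3, +1, +8, -7, -5, -7
Step 2: Count signs: positive = 5, negative = 7.
Step 3: Under H0: P(positive) = 0.5, so the number of positives S ~ Bin(12, 0.5).
Step 4: Two-sided exact p-value = sum of Bin(12,0.5) probabilities at or below the observed probability = 0.774414.
Step 5: alpha = 0.05. fail to reject H0.

n_eff = 12, pos = 5, neg = 7, p = 0.774414, fail to reject H0.


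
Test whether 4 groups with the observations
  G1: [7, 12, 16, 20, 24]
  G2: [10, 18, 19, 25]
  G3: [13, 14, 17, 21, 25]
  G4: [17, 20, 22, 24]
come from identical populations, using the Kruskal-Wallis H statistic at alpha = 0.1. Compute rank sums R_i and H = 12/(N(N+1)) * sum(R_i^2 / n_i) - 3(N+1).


Step 1: Combine all N = 18 observations and assign midranks.
sorted (value, group, rank): (7,G1,1), (10,G2,2), (12,G1,3), (13,G3,4), (14,G3,5), (16,G1,6), (17,G3,7.5), (17,G4,7.5), (18,G2,9), (19,G2,10), (20,G1,11.5), (20,G4,11.5), (21,G3,13), (22,G4,14), (24,G1,15.5), (24,G4,15.5), (25,G2,17.5), (25,G3,17.5)
Step 2: Sum ranks within each group.
R_1 = 37 (n_1 = 5)
R_2 = 38.5 (n_2 = 4)
R_3 = 47 (n_3 = 5)
R_4 = 48.5 (n_4 = 4)
Step 3: H = 12/(N(N+1)) * sum(R_i^2/n_i) - 3(N+1)
     = 12/(18*19) * (37^2/5 + 38.5^2/4 + 47^2/5 + 48.5^2/4) - 3*19
     = 0.035088 * 1674.22 - 57
     = 1.744737.
Step 4: Ties present; correction factor C = 1 - 24/(18^3 - 18) = 0.995872. Corrected H = 1.744737 / 0.995872 = 1.751969.
Step 5: Under H0, H ~ chi^2(3); p-value = 0.625442.
Step 6: alpha = 0.1. fail to reject H0.

H = 1.7520, df = 3, p = 0.625442, fail to reject H0.


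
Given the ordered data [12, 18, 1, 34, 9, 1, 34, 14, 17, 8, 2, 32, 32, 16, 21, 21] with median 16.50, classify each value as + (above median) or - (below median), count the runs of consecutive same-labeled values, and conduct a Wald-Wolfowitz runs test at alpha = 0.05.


Step 1: Compute median = 16.50; label A = above, B = below.
Labels in order: BABABBABABBAABAA  (n_A = 8, n_B = 8)
Step 2: Count runs R = 12.
Step 3: Under H0 (random ordering), E[R] = 2*n_A*n_B/(n_A+n_B) + 1 = 2*8*8/16 + 1 = 9.0000.
        Var[R] = 2*n_A*n_B*(2*n_A*n_B - n_A - n_B) / ((n_A+n_B)^2 * (n_A+n_B-1)) = 14336/3840 = 3.7333.
        SD[R] = 1.9322.
Step 4: Continuity-corrected z = (R - 0.5 - E[R]) / SD[R] = (12 - 0.5 - 9.0000) / 1.9322 = 1.2939.
Step 5: Two-sided p-value via normal approximation = 2*(1 - Phi(|z|)) = 0.195709.
Step 6: alpha = 0.05. fail to reject H0.

R = 12, z = 1.2939, p = 0.195709, fail to reject H0.


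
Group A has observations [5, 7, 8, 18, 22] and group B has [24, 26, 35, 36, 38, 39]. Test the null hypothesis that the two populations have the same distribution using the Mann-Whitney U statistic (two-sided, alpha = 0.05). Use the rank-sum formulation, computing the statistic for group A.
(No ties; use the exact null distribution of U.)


Step 1: Combine and sort all 11 observations; assign midranks.
sorted (value, group): (5,X), (7,X), (8,X), (18,X), (22,X), (24,Y), (26,Y), (35,Y), (36,Y), (38,Y), (39,Y)
ranks: 5->1, 7->2, 8->3, 18->4, 22->5, 24->6, 26->7, 35->8, 36->9, 38->10, 39->11
Step 2: Rank sum for X: R1 = 1 + 2 + 3 + 4 + 5 = 15.
Step 3: U_X = R1 - n1(n1+1)/2 = 15 - 5*6/2 = 15 - 15 = 0.
       U_Y = n1*n2 - U_X = 30 - 0 = 30.
Step 4: No ties, so the exact null distribution of U (based on enumerating the C(11,5) = 462 equally likely rank assignments) gives the two-sided p-value.
Step 5: p-value = 0.004329; compare to alpha = 0.05. reject H0.

U_X = 0, p = 0.004329, reject H0 at alpha = 0.05.


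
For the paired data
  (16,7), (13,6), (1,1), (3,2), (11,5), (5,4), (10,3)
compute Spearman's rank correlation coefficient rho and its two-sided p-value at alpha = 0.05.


Step 1: Rank x and y separately (midranks; no ties here).
rank(x): 16->7, 13->6, 1->1, 3->2, 11->5, 5->3, 10->4
rank(y): 7->7, 6->6, 1->1, 2->2, 5->5, 4->4, 3->3
Step 2: d_i = R_x(i) - R_y(i); compute d_i^2.
  (7-7)^2=0, (6-6)^2=0, (1-1)^2=0, (2-2)^2=0, (5-5)^2=0, (3-4)^2=1, (4-3)^2=1
sum(d^2) = 2.
Step 3: rho = 1 - 6*2 / (7*(7^2 - 1)) = 1 - 12/336 = 0.964286.
Step 4: Under H0, t = rho * sqrt((n-2)/(1-rho^2)) = 8.1408 ~ t(5).
Step 5: Two-sided p-value from the t-distribution with 5 df = 0.000454.
Step 6: alpha = 0.05. reject H0.

rho = 0.9643, p = 0.000454, reject H0 at alpha = 0.05.


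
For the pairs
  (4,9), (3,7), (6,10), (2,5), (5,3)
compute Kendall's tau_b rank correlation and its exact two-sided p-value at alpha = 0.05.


Step 1: Enumerate the 10 unordered pairs (i,j) with i<j and classify each by sign(x_j-x_i) * sign(y_j-y_i).
  (1,2):dx=-1,dy=-2->C; (1,3):dx=+2,dy=+1->C; (1,4):dx=-2,dy=-4->C; (1,5):dx=+1,dy=-6->D
  (2,3):dx=+3,dy=+3->C; (2,4):dx=-1,dy=-2->C; (2,5):dx=+2,dy=-4->D; (3,4):dx=-4,dy=-5->C
  (3,5):dx=-1,dy=-7->C; (4,5):dx=+3,dy=-2->D
Step 2: C = 7, D = 3, total pairs = 10.
Step 3: tau = (C - D)/(n(n-1)/2) = (7 - 3)/10 = 0.400000.
Step 4: Exact two-sided p-value (enumerate n! = 120 permutations of y under H0): p = 0.483333.
Step 5: alpha = 0.05. fail to reject H0.

tau_b = 0.4000 (C=7, D=3), p = 0.483333, fail to reject H0.


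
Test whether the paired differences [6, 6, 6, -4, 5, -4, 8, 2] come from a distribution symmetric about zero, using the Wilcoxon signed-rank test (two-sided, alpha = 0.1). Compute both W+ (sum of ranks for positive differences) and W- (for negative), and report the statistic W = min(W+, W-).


Step 1: Drop any zero differences (none here) and take |d_i|.
|d| = [6, 6, 6, 4, 5, 4, 8, 2]
Step 2: Midrank |d_i| (ties get averaged ranks).
ranks: |6|->6, |6|->6, |6|->6, |4|->2.5, |5|->4, |4|->2.5, |8|->8, |2|->1
Step 3: Attach original signs; sum ranks with positive sign and with negative sign.
W+ = 6 + 6 + 6 + 4 + 8 + 1 = 31
W- = 2.5 + 2.5 = 5
(Check: W+ + W- = 36 should equal n(n+1)/2 = 36.)
Step 4: Test statistic W = min(W+, W-) = 5.
Step 5: Ties in |d|, so use the tie-corrected normal approximation.
        E[W] = n(n+1)/4 = 8*9/4 = 18.
        Tie groups: |d|=4 (t=2), |d|=6 (t=3); sum(t^3 - t) = 30.
        Var[W] = n(n+1)(2n+1)/24 - sum(t^3-t)/48 = 1224/24 - 30/48 = 50.375.
        z = (W - E[W]) / sqrt(Var[W]) = (5 - 18) / 7.0975 = -1.8316.
        Two-sided p = 2*Phi(z) = 0.067008.
Step 6: alpha = 0.1. reject H0.

W+ = 31, W- = 5, W = min = 5, p = 0.067008, reject H0.


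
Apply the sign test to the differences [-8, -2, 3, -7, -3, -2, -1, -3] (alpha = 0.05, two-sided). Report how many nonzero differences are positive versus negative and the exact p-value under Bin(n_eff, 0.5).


Step 1: Discard zero differences. Original n = 8; n_eff = number of nonzero differences = 8.
Nonzero differences (with sign): -8, -2, +3, -7, -3, -2, -1, -3
Step 2: Count signs: positive = 1, negative = 7.
Step 3: Under H0: P(positive) = 0.5, so the number of positives S ~ Bin(8, 0.5).
Step 4: Two-sided exact p-value = sum of Bin(8,0.5) probabilities at or below the observed probability = 0.070312.
Step 5: alpha = 0.05. fail to reject H0.

n_eff = 8, pos = 1, neg = 7, p = 0.070312, fail to reject H0.


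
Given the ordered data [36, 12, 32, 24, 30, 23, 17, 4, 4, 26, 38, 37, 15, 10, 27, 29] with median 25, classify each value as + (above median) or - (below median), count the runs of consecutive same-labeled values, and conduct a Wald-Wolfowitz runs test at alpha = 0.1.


Step 1: Compute median = 25; label A = above, B = below.
Labels in order: ABABABBBBAAABBAA  (n_A = 8, n_B = 8)
Step 2: Count runs R = 9.
Step 3: Under H0 (random ordering), E[R] = 2*n_A*n_B/(n_A+n_B) + 1 = 2*8*8/16 + 1 = 9.0000.
        Var[R] = 2*n_A*n_B*(2*n_A*n_B - n_A - n_B) / ((n_A+n_B)^2 * (n_A+n_B-1)) = 14336/3840 = 3.7333.
        SD[R] = 1.9322.
Step 4: R = E[R], so z = 0 with no continuity correction.
Step 5: Two-sided p-value via normal approximation = 2*(1 - Phi(|z|)) = 1.000000.
Step 6: alpha = 0.1. fail to reject H0.

R = 9, z = 0.0000, p = 1.000000, fail to reject H0.


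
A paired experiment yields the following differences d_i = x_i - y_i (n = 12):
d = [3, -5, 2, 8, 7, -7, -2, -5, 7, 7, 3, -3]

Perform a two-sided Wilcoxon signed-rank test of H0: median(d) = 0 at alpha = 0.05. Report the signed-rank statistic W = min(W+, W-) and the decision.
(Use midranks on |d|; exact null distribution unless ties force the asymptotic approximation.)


Step 1: Drop any zero differences (none here) and take |d_i|.
|d| = [3, 5, 2, 8, 7, 7, 2, 5, 7, 7, 3, 3]
Step 2: Midrank |d_i| (ties get averaged ranks).
ranks: |3|->4, |5|->6.5, |2|->1.5, |8|->12, |7|->9.5, |7|->9.5, |2|->1.5, |5|->6.5, |7|->9.5, |7|->9.5, |3|->4, |3|->4
Step 3: Attach original signs; sum ranks with positive sign and with negative sign.
W+ = 4 + 1.5 + 12 + 9.5 + 9.5 + 9.5 + 4 = 50
W- = 6.5 + 9.5 + 1.5 + 6.5 + 4 = 28
(Check: W+ + W- = 78 should equal n(n+1)/2 = 78.)
Step 4: Test statistic W = min(W+, W-) = 28.
Step 5: Ties in |d|, so use the tie-corrected normal approximation.
        E[W] = n(n+1)/4 = 12*13/4 = 39.
        Tie groups: |d|=2 (t=2), |d|=3 (t=3), |d|=5 (t=2), |d|=7 (t=4); sum(t^3 - t) = 96.
        Var[W] = n(n+1)(2n+1)/24 - sum(t^3-t)/48 = 3900/24 - 96/48 = 160.5.
        z = (W - E[W]) / sqrt(Var[W]) = (28 - 39) / 12.6689 = -0.8683.
        Two-sided p = 2*Phi(z) = 0.385246.
Step 6: alpha = 0.05. fail to reject H0.

W+ = 50, W- = 28, W = min = 28, p = 0.385246, fail to reject H0.


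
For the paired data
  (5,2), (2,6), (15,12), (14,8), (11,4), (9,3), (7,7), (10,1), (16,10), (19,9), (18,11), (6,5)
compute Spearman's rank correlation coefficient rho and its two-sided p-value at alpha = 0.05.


Step 1: Rank x and y separately (midranks; no ties here).
rank(x): 5->2, 2->1, 15->9, 14->8, 11->7, 9->5, 7->4, 10->6, 16->10, 19->12, 18->11, 6->3
rank(y): 2->2, 6->6, 12->12, 8->8, 4->4, 3->3, 7->7, 1->1, 10->10, 9->9, 11->11, 5->5
Step 2: d_i = R_x(i) - R_y(i); compute d_i^2.
  (2-2)^2=0, (1-6)^2=25, (9-12)^2=9, (8-8)^2=0, (7-4)^2=9, (5-3)^2=4, (4-7)^2=9, (6-1)^2=25, (10-10)^2=0, (12-9)^2=9, (11-11)^2=0, (3-5)^2=4
sum(d^2) = 94.
Step 3: rho = 1 - 6*94 / (12*(12^2 - 1)) = 1 - 564/1716 = 0.671329.
Step 4: Under H0, t = rho * sqrt((n-2)/(1-rho^2)) = 2.8643 ~ t(10).
Step 5: Two-sided p-value from the t-distribution with 10 df = 0.016831.
Step 6: alpha = 0.05. reject H0.

rho = 0.6713, p = 0.016831, reject H0 at alpha = 0.05.


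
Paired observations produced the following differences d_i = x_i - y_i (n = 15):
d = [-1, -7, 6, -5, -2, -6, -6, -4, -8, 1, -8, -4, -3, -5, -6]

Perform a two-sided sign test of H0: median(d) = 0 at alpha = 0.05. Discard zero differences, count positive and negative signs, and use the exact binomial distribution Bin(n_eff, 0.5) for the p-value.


Step 1: Discard zero differences. Original n = 15; n_eff = number of nonzero differences = 15.
Nonzero differences (with sign): -1, -7, +6, -5, -2, -6, -6, -4, -8, +1, -8, -4, -3, -5, -6
Step 2: Count signs: positive = 2, negative = 13.
Step 3: Under H0: P(positive) = 0.5, so the number of positives S ~ Bin(15, 0.5).
Step 4: Two-sided exact p-value = sum of Bin(15,0.5) probabilities at or below the observed probability = 0.007385.
Step 5: alpha = 0.05. reject H0.

n_eff = 15, pos = 2, neg = 13, p = 0.007385, reject H0.


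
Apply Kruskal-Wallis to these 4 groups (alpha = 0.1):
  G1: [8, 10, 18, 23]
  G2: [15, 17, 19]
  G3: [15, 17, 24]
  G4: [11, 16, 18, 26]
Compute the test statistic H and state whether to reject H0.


Step 1: Combine all N = 14 observations and assign midranks.
sorted (value, group, rank): (8,G1,1), (10,G1,2), (11,G4,3), (15,G2,4.5), (15,G3,4.5), (16,G4,6), (17,G2,7.5), (17,G3,7.5), (18,G1,9.5), (18,G4,9.5), (19,G2,11), (23,G1,12), (24,G3,13), (26,G4,14)
Step 2: Sum ranks within each group.
R_1 = 24.5 (n_1 = 4)
R_2 = 23 (n_2 = 3)
R_3 = 25 (n_3 = 3)
R_4 = 32.5 (n_4 = 4)
Step 3: H = 12/(N(N+1)) * sum(R_i^2/n_i) - 3(N+1)
     = 12/(14*15) * (24.5^2/4 + 23^2/3 + 25^2/3 + 32.5^2/4) - 3*15
     = 0.057143 * 798.792 - 45
     = 0.645238.
Step 4: Ties present; correction factor C = 1 - 18/(14^3 - 14) = 0.993407. Corrected H = 0.645238 / 0.993407 = 0.649521.
Step 5: Under H0, H ~ chi^2(3); p-value = 0.885008.
Step 6: alpha = 0.1. fail to reject H0.

H = 0.6495, df = 3, p = 0.885008, fail to reject H0.


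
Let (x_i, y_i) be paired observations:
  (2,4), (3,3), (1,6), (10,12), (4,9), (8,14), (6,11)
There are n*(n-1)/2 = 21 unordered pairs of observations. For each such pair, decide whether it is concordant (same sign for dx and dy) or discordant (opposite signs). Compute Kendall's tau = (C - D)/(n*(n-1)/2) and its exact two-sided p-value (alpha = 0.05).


Step 1: Enumerate the 21 unordered pairs (i,j) with i<j and classify each by sign(x_j-x_i) * sign(y_j-y_i).
  (1,2):dx=+1,dy=-1->D; (1,3):dx=-1,dy=+2->D; (1,4):dx=+8,dy=+8->C; (1,5):dx=+2,dy=+5->C
  (1,6):dx=+6,dy=+10->C; (1,7):dx=+4,dy=+7->C; (2,3):dx=-2,dy=+3->D; (2,4):dx=+7,dy=+9->C
  (2,5):dx=+1,dy=+6->C; (2,6):dx=+5,dy=+11->C; (2,7):dx=+3,dy=+8->C; (3,4):dx=+9,dy=+6->C
  (3,5):dx=+3,dy=+3->C; (3,6):dx=+7,dy=+8->C; (3,7):dx=+5,dy=+5->C; (4,5):dx=-6,dy=-3->C
  (4,6):dx=-2,dy=+2->D; (4,7):dx=-4,dy=-1->C; (5,6):dx=+4,dy=+5->C; (5,7):dx=+2,dy=+2->C
  (6,7):dx=-2,dy=-3->C
Step 2: C = 17, D = 4, total pairs = 21.
Step 3: tau = (C - D)/(n(n-1)/2) = (17 - 4)/21 = 0.619048.
Step 4: Exact two-sided p-value (enumerate n! = 5040 permutations of y under H0): p = 0.069048.
Step 5: alpha = 0.05. fail to reject H0.

tau_b = 0.6190 (C=17, D=4), p = 0.069048, fail to reject H0.


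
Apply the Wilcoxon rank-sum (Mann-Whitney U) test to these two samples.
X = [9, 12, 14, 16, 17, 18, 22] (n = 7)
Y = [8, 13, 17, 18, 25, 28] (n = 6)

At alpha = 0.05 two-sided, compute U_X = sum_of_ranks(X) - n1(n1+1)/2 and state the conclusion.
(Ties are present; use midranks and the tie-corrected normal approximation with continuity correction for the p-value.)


Step 1: Combine and sort all 13 observations; assign midranks.
sorted (value, group): (8,Y), (9,X), (12,X), (13,Y), (14,X), (16,X), (17,X), (17,Y), (18,X), (18,Y), (22,X), (25,Y), (28,Y)
ranks: 8->1, 9->2, 12->3, 13->4, 14->5, 16->6, 17->7.5, 17->7.5, 18->9.5, 18->9.5, 22->11, 25->12, 28->13
Step 2: Rank sum for X: R1 = 2 + 3 + 5 + 6 + 7.5 + 9.5 + 11 = 44.
Step 3: U_X = R1 - n1(n1+1)/2 = 44 - 7*8/2 = 44 - 28 = 16.
       U_Y = n1*n2 - U_X = 42 - 16 = 26.
Step 4: Ties are present, so use the tie-corrected normal approximation (with continuity correction) for the p-value.
Step 5: p-value = 0.519167; compare to alpha = 0.05. fail to reject H0.

U_X = 16, p = 0.519167, fail to reject H0 at alpha = 0.05.


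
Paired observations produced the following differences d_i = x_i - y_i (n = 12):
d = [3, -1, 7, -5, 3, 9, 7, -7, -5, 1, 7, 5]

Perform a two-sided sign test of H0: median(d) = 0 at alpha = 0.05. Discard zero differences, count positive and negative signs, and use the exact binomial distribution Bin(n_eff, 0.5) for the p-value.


Step 1: Discard zero differences. Original n = 12; n_eff = number of nonzero differences = 12.
Nonzero differences (with sign): +3, -1, +7, -5, +3, +9, +7, -7, -5, +1, +7, +5
Step 2: Count signs: positive = 8, negative = 4.
Step 3: Under H0: P(positive) = 0.5, so the number of positives S ~ Bin(12, 0.5).
Step 4: Two-sided exact p-value = sum of Bin(12,0.5) probabilities at or below the observed probability = 0.387695.
Step 5: alpha = 0.05. fail to reject H0.

n_eff = 12, pos = 8, neg = 4, p = 0.387695, fail to reject H0.


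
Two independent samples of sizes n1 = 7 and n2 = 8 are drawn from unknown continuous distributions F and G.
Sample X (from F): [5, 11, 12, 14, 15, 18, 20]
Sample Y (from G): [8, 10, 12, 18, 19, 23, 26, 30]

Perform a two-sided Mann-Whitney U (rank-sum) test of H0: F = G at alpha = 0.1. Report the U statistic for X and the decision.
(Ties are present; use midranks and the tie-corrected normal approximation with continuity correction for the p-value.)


Step 1: Combine and sort all 15 observations; assign midranks.
sorted (value, group): (5,X), (8,Y), (10,Y), (11,X), (12,X), (12,Y), (14,X), (15,X), (18,X), (18,Y), (19,Y), (20,X), (23,Y), (26,Y), (30,Y)
ranks: 5->1, 8->2, 10->3, 11->4, 12->5.5, 12->5.5, 14->7, 15->8, 18->9.5, 18->9.5, 19->11, 20->12, 23->13, 26->14, 30->15
Step 2: Rank sum for X: R1 = 1 + 4 + 5.5 + 7 + 8 + 9.5 + 12 = 47.
Step 3: U_X = R1 - n1(n1+1)/2 = 47 - 7*8/2 = 47 - 28 = 19.
       U_Y = n1*n2 - U_X = 56 - 19 = 37.
Step 4: Ties are present, so use the tie-corrected normal approximation (with continuity correction) for the p-value.
Step 5: p-value = 0.324405; compare to alpha = 0.1. fail to reject H0.

U_X = 19, p = 0.324405, fail to reject H0 at alpha = 0.1.


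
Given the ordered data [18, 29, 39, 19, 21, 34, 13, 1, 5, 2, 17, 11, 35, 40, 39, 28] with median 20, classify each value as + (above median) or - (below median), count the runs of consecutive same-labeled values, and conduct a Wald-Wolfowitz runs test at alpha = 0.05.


Step 1: Compute median = 20; label A = above, B = below.
Labels in order: BAABAABBBBBBAAAA  (n_A = 8, n_B = 8)
Step 2: Count runs R = 6.
Step 3: Under H0 (random ordering), E[R] = 2*n_A*n_B/(n_A+n_B) + 1 = 2*8*8/16 + 1 = 9.0000.
        Var[R] = 2*n_A*n_B*(2*n_A*n_B - n_A - n_B) / ((n_A+n_B)^2 * (n_A+n_B-1)) = 14336/3840 = 3.7333.
        SD[R] = 1.9322.
Step 4: Continuity-corrected z = (R + 0.5 - E[R]) / SD[R] = (6 + 0.5 - 9.0000) / 1.9322 = -1.2939.
Step 5: Two-sided p-value via normal approximation = 2*(1 - Phi(|z|)) = 0.195709.
Step 6: alpha = 0.05. fail to reject H0.

R = 6, z = -1.2939, p = 0.195709, fail to reject H0.


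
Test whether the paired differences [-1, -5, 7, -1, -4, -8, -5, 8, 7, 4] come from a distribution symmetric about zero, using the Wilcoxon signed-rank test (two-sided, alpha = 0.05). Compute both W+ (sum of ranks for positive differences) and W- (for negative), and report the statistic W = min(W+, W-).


Step 1: Drop any zero differences (none here) and take |d_i|.
|d| = [1, 5, 7, 1, 4, 8, 5, 8, 7, 4]
Step 2: Midrank |d_i| (ties get averaged ranks).
ranks: |1|->1.5, |5|->5.5, |7|->7.5, |1|->1.5, |4|->3.5, |8|->9.5, |5|->5.5, |8|->9.5, |7|->7.5, |4|->3.5
Step 3: Attach original signs; sum ranks with positive sign and with negative sign.
W+ = 7.5 + 9.5 + 7.5 + 3.5 = 28
W- = 1.5 + 5.5 + 1.5 + 3.5 + 9.5 + 5.5 = 27
(Check: W+ + W- = 55 should equal n(n+1)/2 = 55.)
Step 4: Test statistic W = min(W+, W-) = 27.
Step 5: Ties in |d|, so use the tie-corrected normal approximation.
        E[W] = n(n+1)/4 = 10*11/4 = 27.5.
        Tie groups: |d|=1 (t=2), |d|=4 (t=2), |d|=5 (t=2), |d|=7 (t=2), |d|=8 (t=2); sum(t^3 - t) = 30.
        Var[W] = n(n+1)(2n+1)/24 - sum(t^3-t)/48 = 2310/24 - 30/48 = 95.625.
        z = (W - E[W]) / sqrt(Var[W]) = (27 - 27.5) / 9.7788 = -0.0511.
        Two-sided p = 2*Phi(z) = 0.959221.
Step 6: alpha = 0.05. fail to reject H0.

W+ = 28, W- = 27, W = min = 27, p = 0.959221, fail to reject H0.


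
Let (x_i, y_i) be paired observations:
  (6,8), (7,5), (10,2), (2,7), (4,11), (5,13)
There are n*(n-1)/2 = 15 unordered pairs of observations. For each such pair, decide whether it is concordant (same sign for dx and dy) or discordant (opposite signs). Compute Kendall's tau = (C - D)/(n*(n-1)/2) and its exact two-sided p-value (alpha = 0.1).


Step 1: Enumerate the 15 unordered pairs (i,j) with i<j and classify each by sign(x_j-x_i) * sign(y_j-y_i).
  (1,2):dx=+1,dy=-3->D; (1,3):dx=+4,dy=-6->D; (1,4):dx=-4,dy=-1->C; (1,5):dx=-2,dy=+3->D
  (1,6):dx=-1,dy=+5->D; (2,3):dx=+3,dy=-3->D; (2,4):dx=-5,dy=+2->D; (2,5):dx=-3,dy=+6->D
  (2,6):dx=-2,dy=+8->D; (3,4):dx=-8,dy=+5->D; (3,5):dx=-6,dy=+9->D; (3,6):dx=-5,dy=+11->D
  (4,5):dx=+2,dy=+4->C; (4,6):dx=+3,dy=+6->C; (5,6):dx=+1,dy=+2->C
Step 2: C = 4, D = 11, total pairs = 15.
Step 3: tau = (C - D)/(n(n-1)/2) = (4 - 11)/15 = -0.466667.
Step 4: Exact two-sided p-value (enumerate n! = 720 permutations of y under H0): p = 0.272222.
Step 5: alpha = 0.1. fail to reject H0.

tau_b = -0.4667 (C=4, D=11), p = 0.272222, fail to reject H0.


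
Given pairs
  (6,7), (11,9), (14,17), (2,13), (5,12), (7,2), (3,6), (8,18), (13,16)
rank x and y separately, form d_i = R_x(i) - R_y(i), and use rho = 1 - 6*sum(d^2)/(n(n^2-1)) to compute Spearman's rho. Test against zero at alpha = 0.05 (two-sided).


Step 1: Rank x and y separately (midranks; no ties here).
rank(x): 6->4, 11->7, 14->9, 2->1, 5->3, 7->5, 3->2, 8->6, 13->8
rank(y): 7->3, 9->4, 17->8, 13->6, 12->5, 2->1, 6->2, 18->9, 16->7
Step 2: d_i = R_x(i) - R_y(i); compute d_i^2.
  (4-3)^2=1, (7-4)^2=9, (9-8)^2=1, (1-6)^2=25, (3-5)^2=4, (5-1)^2=16, (2-2)^2=0, (6-9)^2=9, (8-7)^2=1
sum(d^2) = 66.
Step 3: rho = 1 - 6*66 / (9*(9^2 - 1)) = 1 - 396/720 = 0.450000.
Step 4: Under H0, t = rho * sqrt((n-2)/(1-rho^2)) = 1.3332 ~ t(7).
Step 5: Two-sided p-value from the t-distribution with 7 df = 0.224216.
Step 6: alpha = 0.05. fail to reject H0.

rho = 0.4500, p = 0.224216, fail to reject H0 at alpha = 0.05.


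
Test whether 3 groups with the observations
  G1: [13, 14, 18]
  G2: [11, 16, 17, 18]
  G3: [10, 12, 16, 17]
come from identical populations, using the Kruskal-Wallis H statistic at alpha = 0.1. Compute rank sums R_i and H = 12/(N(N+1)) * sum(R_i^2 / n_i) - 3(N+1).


Step 1: Combine all N = 11 observations and assign midranks.
sorted (value, group, rank): (10,G3,1), (11,G2,2), (12,G3,3), (13,G1,4), (14,G1,5), (16,G2,6.5), (16,G3,6.5), (17,G2,8.5), (17,G3,8.5), (18,G1,10.5), (18,G2,10.5)
Step 2: Sum ranks within each group.
R_1 = 19.5 (n_1 = 3)
R_2 = 27.5 (n_2 = 4)
R_3 = 19 (n_3 = 4)
Step 3: H = 12/(N(N+1)) * sum(R_i^2/n_i) - 3(N+1)
     = 12/(11*12) * (19.5^2/3 + 27.5^2/4 + 19^2/4) - 3*12
     = 0.090909 * 406.062 - 36
     = 0.914773.
Step 4: Ties present; correction factor C = 1 - 18/(11^3 - 11) = 0.986364. Corrected H = 0.914773 / 0.986364 = 0.927419.
Step 5: Under H0, H ~ chi^2(2); p-value = 0.628946.
Step 6: alpha = 0.1. fail to reject H0.

H = 0.9274, df = 2, p = 0.628946, fail to reject H0.


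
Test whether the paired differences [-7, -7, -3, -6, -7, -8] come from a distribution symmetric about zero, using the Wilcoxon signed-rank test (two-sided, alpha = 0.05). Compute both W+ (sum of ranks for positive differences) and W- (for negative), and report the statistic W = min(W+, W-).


Step 1: Drop any zero differences (none here) and take |d_i|.
|d| = [7, 7, 3, 6, 7, 8]
Step 2: Midrank |d_i| (ties get averaged ranks).
ranks: |7|->4, |7|->4, |3|->1, |6|->2, |7|->4, |8|->6
Step 3: Attach original signs; sum ranks with positive sign and with negative sign.
W+ = 0 = 0
W- = 4 + 4 + 1 + 2 + 4 + 6 = 21
(Check: W+ + W- = 21 should equal n(n+1)/2 = 21.)
Step 4: Test statistic W = min(W+, W-) = 0.
Step 5: Ties in |d|, so use the tie-corrected normal approximation.
        E[W] = n(n+1)/4 = 6*7/4 = 10.5.
        Tie groups: |d|=7 (t=3); sum(t^3 - t) = 24.
        Var[W] = n(n+1)(2n+1)/24 - sum(t^3-t)/48 = 546/24 - 24/48 = 22.25.
        z = (W - E[W]) / sqrt(Var[W]) = (0 - 10.5) / 4.7170 = -2.2260.
        Two-sided p = 2*Phi(z) = 0.026014.
Step 6: alpha = 0.05. reject H0.

W+ = 0, W- = 21, W = min = 0, p = 0.026014, reject H0.


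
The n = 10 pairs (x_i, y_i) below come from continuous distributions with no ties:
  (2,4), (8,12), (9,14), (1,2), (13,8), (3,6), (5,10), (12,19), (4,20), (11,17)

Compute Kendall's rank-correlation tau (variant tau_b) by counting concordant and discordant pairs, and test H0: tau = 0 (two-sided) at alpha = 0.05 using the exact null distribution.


Step 1: Enumerate the 45 unordered pairs (i,j) with i<j and classify each by sign(x_j-x_i) * sign(y_j-y_i).
  (1,2):dx=+6,dy=+8->C; (1,3):dx=+7,dy=+10->C; (1,4):dx=-1,dy=-2->C; (1,5):dx=+11,dy=+4->C
  (1,6):dx=+1,dy=+2->C; (1,7):dx=+3,dy=+6->C; (1,8):dx=+10,dy=+15->C; (1,9):dx=+2,dy=+16->C
  (1,10):dx=+9,dy=+13->C; (2,3):dx=+1,dy=+2->C; (2,4):dx=-7,dy=-10->C; (2,5):dx=+5,dy=-4->D
  (2,6):dx=-5,dy=-6->C; (2,7):dx=-3,dy=-2->C; (2,8):dx=+4,dy=+7->C; (2,9):dx=-4,dy=+8->D
  (2,10):dx=+3,dy=+5->C; (3,4):dx=-8,dy=-12->C; (3,5):dx=+4,dy=-6->D; (3,6):dx=-6,dy=-8->C
  (3,7):dx=-4,dy=-4->C; (3,8):dx=+3,dy=+5->C; (3,9):dx=-5,dy=+6->D; (3,10):dx=+2,dy=+3->C
  (4,5):dx=+12,dy=+6->C; (4,6):dx=+2,dy=+4->C; (4,7):dx=+4,dy=+8->C; (4,8):dx=+11,dy=+17->C
  (4,9):dx=+3,dy=+18->C; (4,10):dx=+10,dy=+15->C; (5,6):dx=-10,dy=-2->C; (5,7):dx=-8,dy=+2->D
  (5,8):dx=-1,dy=+11->D; (5,9):dx=-9,dy=+12->D; (5,10):dx=-2,dy=+9->D; (6,7):dx=+2,dy=+4->C
  (6,8):dx=+9,dy=+13->C; (6,9):dx=+1,dy=+14->C; (6,10):dx=+8,dy=+11->C; (7,8):dx=+7,dy=+9->C
  (7,9):dx=-1,dy=+10->D; (7,10):dx=+6,dy=+7->C; (8,9):dx=-8,dy=+1->D; (8,10):dx=-1,dy=-2->C
  (9,10):dx=+7,dy=-3->D
Step 2: C = 34, D = 11, total pairs = 45.
Step 3: tau = (C - D)/(n(n-1)/2) = (34 - 11)/45 = 0.511111.
Step 4: Exact two-sided p-value (enumerate n! = 3628800 permutations of y under H0): p = 0.046623.
Step 5: alpha = 0.05. reject H0.

tau_b = 0.5111 (C=34, D=11), p = 0.046623, reject H0.


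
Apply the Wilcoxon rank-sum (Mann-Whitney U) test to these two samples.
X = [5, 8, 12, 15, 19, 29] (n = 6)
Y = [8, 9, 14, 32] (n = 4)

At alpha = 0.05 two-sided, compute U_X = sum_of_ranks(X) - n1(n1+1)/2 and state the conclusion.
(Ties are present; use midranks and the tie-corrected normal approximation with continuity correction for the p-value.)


Step 1: Combine and sort all 10 observations; assign midranks.
sorted (value, group): (5,X), (8,X), (8,Y), (9,Y), (12,X), (14,Y), (15,X), (19,X), (29,X), (32,Y)
ranks: 5->1, 8->2.5, 8->2.5, 9->4, 12->5, 14->6, 15->7, 19->8, 29->9, 32->10
Step 2: Rank sum for X: R1 = 1 + 2.5 + 5 + 7 + 8 + 9 = 32.5.
Step 3: U_X = R1 - n1(n1+1)/2 = 32.5 - 6*7/2 = 32.5 - 21 = 11.5.
       U_Y = n1*n2 - U_X = 24 - 11.5 = 12.5.
Step 4: Ties are present, so use the tie-corrected normal approximation (with continuity correction) for the p-value.
Step 5: p-value = 1.000000; compare to alpha = 0.05. fail to reject H0.

U_X = 11.5, p = 1.000000, fail to reject H0 at alpha = 0.05.


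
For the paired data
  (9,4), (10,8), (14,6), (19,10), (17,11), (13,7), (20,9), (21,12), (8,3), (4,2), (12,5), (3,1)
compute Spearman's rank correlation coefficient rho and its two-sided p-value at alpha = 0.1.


Step 1: Rank x and y separately (midranks; no ties here).
rank(x): 9->4, 10->5, 14->8, 19->10, 17->9, 13->7, 20->11, 21->12, 8->3, 4->2, 12->6, 3->1
rank(y): 4->4, 8->8, 6->6, 10->10, 11->11, 7->7, 9->9, 12->12, 3->3, 2->2, 5->5, 1->1
Step 2: d_i = R_x(i) - R_y(i); compute d_i^2.
  (4-4)^2=0, (5-8)^2=9, (8-6)^2=4, (10-10)^2=0, (9-11)^2=4, (7-7)^2=0, (11-9)^2=4, (12-12)^2=0, (3-3)^2=0, (2-2)^2=0, (6-5)^2=1, (1-1)^2=0
sum(d^2) = 22.
Step 3: rho = 1 - 6*22 / (12*(12^2 - 1)) = 1 - 132/1716 = 0.923077.
Step 4: Under H0, t = rho * sqrt((n-2)/(1-rho^2)) = 7.5895 ~ t(10).
Step 5: Two-sided p-value from the t-distribution with 10 df = 0.000019.
Step 6: alpha = 0.1. reject H0.

rho = 0.9231, p = 0.000019, reject H0 at alpha = 0.1.


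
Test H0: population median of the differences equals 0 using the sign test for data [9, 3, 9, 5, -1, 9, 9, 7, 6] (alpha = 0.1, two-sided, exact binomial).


Step 1: Discard zero differences. Original n = 9; n_eff = number of nonzero differences = 9.
Nonzero differences (with sign): +9, +3, +9, +5, -1, +9, +9, +7, +6
Step 2: Count signs: positive = 8, negative = 1.
Step 3: Under H0: P(positive) = 0.5, so the number of positives S ~ Bin(9, 0.5).
Step 4: Two-sided exact p-value = sum of Bin(9,0.5) probabilities at or below the observed probability = 0.039062.
Step 5: alpha = 0.1. reject H0.

n_eff = 9, pos = 8, neg = 1, p = 0.039062, reject H0.


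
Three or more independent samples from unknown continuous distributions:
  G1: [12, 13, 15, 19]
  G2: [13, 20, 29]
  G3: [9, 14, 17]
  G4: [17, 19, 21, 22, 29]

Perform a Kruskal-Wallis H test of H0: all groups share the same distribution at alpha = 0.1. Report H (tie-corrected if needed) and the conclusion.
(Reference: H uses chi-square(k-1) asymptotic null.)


Step 1: Combine all N = 15 observations and assign midranks.
sorted (value, group, rank): (9,G3,1), (12,G1,2), (13,G1,3.5), (13,G2,3.5), (14,G3,5), (15,G1,6), (17,G3,7.5), (17,G4,7.5), (19,G1,9.5), (19,G4,9.5), (20,G2,11), (21,G4,12), (22,G4,13), (29,G2,14.5), (29,G4,14.5)
Step 2: Sum ranks within each group.
R_1 = 21 (n_1 = 4)
R_2 = 29 (n_2 = 3)
R_3 = 13.5 (n_3 = 3)
R_4 = 56.5 (n_4 = 5)
Step 3: H = 12/(N(N+1)) * sum(R_i^2/n_i) - 3(N+1)
     = 12/(15*16) * (21^2/4 + 29^2/3 + 13.5^2/3 + 56.5^2/5) - 3*16
     = 0.050000 * 1089.78 - 48
     = 6.489167.
Step 4: Ties present; correction factor C = 1 - 24/(15^3 - 15) = 0.992857. Corrected H = 6.489167 / 0.992857 = 6.535851.
Step 5: Under H0, H ~ chi^2(3); p-value = 0.088259.
Step 6: alpha = 0.1. reject H0.

H = 6.5359, df = 3, p = 0.088259, reject H0.


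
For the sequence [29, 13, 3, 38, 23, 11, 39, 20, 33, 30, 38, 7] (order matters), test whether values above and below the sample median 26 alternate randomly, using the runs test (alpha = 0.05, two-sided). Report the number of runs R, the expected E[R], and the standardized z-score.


Step 1: Compute median = 26; label A = above, B = below.
Labels in order: ABBABBABAAAB  (n_A = 6, n_B = 6)
Step 2: Count runs R = 8.
Step 3: Under H0 (random ordering), E[R] = 2*n_A*n_B/(n_A+n_B) + 1 = 2*6*6/12 + 1 = 7.0000.
        Var[R] = 2*n_A*n_B*(2*n_A*n_B - n_A - n_B) / ((n_A+n_B)^2 * (n_A+n_B-1)) = 4320/1584 = 2.7273.
        SD[R] = 1.6514.
Step 4: Continuity-corrected z = (R - 0.5 - E[R]) / SD[R] = (8 - 0.5 - 7.0000) / 1.6514 = 0.3028.
Step 5: Two-sided p-value via normal approximation = 2*(1 - Phi(|z|)) = 0.762069.
Step 6: alpha = 0.05. fail to reject H0.

R = 8, z = 0.3028, p = 0.762069, fail to reject H0.


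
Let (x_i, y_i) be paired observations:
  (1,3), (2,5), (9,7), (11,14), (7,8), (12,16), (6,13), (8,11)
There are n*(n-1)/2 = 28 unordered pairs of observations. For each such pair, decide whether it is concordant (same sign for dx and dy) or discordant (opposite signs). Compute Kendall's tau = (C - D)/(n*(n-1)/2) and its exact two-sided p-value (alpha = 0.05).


Step 1: Enumerate the 28 unordered pairs (i,j) with i<j and classify each by sign(x_j-x_i) * sign(y_j-y_i).
  (1,2):dx=+1,dy=+2->C; (1,3):dx=+8,dy=+4->C; (1,4):dx=+10,dy=+11->C; (1,5):dx=+6,dy=+5->C
  (1,6):dx=+11,dy=+13->C; (1,7):dx=+5,dy=+10->C; (1,8):dx=+7,dy=+8->C; (2,3):dx=+7,dy=+2->C
  (2,4):dx=+9,dy=+9->C; (2,5):dx=+5,dy=+3->C; (2,6):dx=+10,dy=+11->C; (2,7):dx=+4,dy=+8->C
  (2,8):dx=+6,dy=+6->C; (3,4):dx=+2,dy=+7->C; (3,5):dx=-2,dy=+1->D; (3,6):dx=+3,dy=+9->C
  (3,7):dx=-3,dy=+6->D; (3,8):dx=-1,dy=+4->D; (4,5):dx=-4,dy=-6->C; (4,6):dx=+1,dy=+2->C
  (4,7):dx=-5,dy=-1->C; (4,8):dx=-3,dy=-3->C; (5,6):dx=+5,dy=+8->C; (5,7):dx=-1,dy=+5->D
  (5,8):dx=+1,dy=+3->C; (6,7):dx=-6,dy=-3->C; (6,8):dx=-4,dy=-5->C; (7,8):dx=+2,dy=-2->D
Step 2: C = 23, D = 5, total pairs = 28.
Step 3: tau = (C - D)/(n(n-1)/2) = (23 - 5)/28 = 0.642857.
Step 4: Exact two-sided p-value (enumerate n! = 40320 permutations of y under H0): p = 0.031151.
Step 5: alpha = 0.05. reject H0.

tau_b = 0.6429 (C=23, D=5), p = 0.031151, reject H0.


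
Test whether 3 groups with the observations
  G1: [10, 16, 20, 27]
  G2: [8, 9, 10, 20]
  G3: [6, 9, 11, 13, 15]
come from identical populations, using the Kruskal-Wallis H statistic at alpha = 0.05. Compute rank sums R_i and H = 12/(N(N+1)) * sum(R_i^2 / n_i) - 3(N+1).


Step 1: Combine all N = 13 observations and assign midranks.
sorted (value, group, rank): (6,G3,1), (8,G2,2), (9,G2,3.5), (9,G3,3.5), (10,G1,5.5), (10,G2,5.5), (11,G3,7), (13,G3,8), (15,G3,9), (16,G1,10), (20,G1,11.5), (20,G2,11.5), (27,G1,13)
Step 2: Sum ranks within each group.
R_1 = 40 (n_1 = 4)
R_2 = 22.5 (n_2 = 4)
R_3 = 28.5 (n_3 = 5)
Step 3: H = 12/(N(N+1)) * sum(R_i^2/n_i) - 3(N+1)
     = 12/(13*14) * (40^2/4 + 22.5^2/4 + 28.5^2/5) - 3*14
     = 0.065934 * 689.013 - 42
     = 3.429396.
Step 4: Ties present; correction factor C = 1 - 18/(13^3 - 13) = 0.991758. Corrected H = 3.429396 / 0.991758 = 3.457895.
Step 5: Under H0, H ~ chi^2(2); p-value = 0.177471.
Step 6: alpha = 0.05. fail to reject H0.

H = 3.4579, df = 2, p = 0.177471, fail to reject H0.


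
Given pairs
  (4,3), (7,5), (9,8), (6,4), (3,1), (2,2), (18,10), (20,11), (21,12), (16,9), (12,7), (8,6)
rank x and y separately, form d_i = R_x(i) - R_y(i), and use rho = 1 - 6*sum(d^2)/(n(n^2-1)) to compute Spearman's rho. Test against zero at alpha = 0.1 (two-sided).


Step 1: Rank x and y separately (midranks; no ties here).
rank(x): 4->3, 7->5, 9->7, 6->4, 3->2, 2->1, 18->10, 20->11, 21->12, 16->9, 12->8, 8->6
rank(y): 3->3, 5->5, 8->8, 4->4, 1->1, 2->2, 10->10, 11->11, 12->12, 9->9, 7->7, 6->6
Step 2: d_i = R_x(i) - R_y(i); compute d_i^2.
  (3-3)^2=0, (5-5)^2=0, (7-8)^2=1, (4-4)^2=0, (2-1)^2=1, (1-2)^2=1, (10-10)^2=0, (11-11)^2=0, (12-12)^2=0, (9-9)^2=0, (8-7)^2=1, (6-6)^2=0
sum(d^2) = 4.
Step 3: rho = 1 - 6*4 / (12*(12^2 - 1)) = 1 - 24/1716 = 0.986014.
Step 4: Under H0, t = rho * sqrt((n-2)/(1-rho^2)) = 18.7088 ~ t(10).
Step 5: Two-sided p-value from the t-distribution with 10 df = 0.000000.
Step 6: alpha = 0.1. reject H0.

rho = 0.9860, p = 0.000000, reject H0 at alpha = 0.1.


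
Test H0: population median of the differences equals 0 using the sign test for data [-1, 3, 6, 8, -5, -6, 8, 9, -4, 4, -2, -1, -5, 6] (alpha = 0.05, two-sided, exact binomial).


Step 1: Discard zero differences. Original n = 14; n_eff = number of nonzero differences = 14.
Nonzero differences (with sign): -1, +3, +6, +8, -5, -6, +8, +9, -4, +4, -2, -1, -5, +6
Step 2: Count signs: positive = 7, negative = 7.
Step 3: Under H0: P(positive) = 0.5, so the number of positives S ~ Bin(14, 0.5).
Step 4: Two-sided exact p-value = sum of Bin(14,0.5) probabilities at or below the observed probability = 1.000000.
Step 5: alpha = 0.05. fail to reject H0.

n_eff = 14, pos = 7, neg = 7, p = 1.000000, fail to reject H0.


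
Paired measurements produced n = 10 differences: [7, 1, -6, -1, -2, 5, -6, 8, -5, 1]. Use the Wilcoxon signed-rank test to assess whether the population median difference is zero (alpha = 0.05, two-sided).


Step 1: Drop any zero differences (none here) and take |d_i|.
|d| = [7, 1, 6, 1, 2, 5, 6, 8, 5, 1]
Step 2: Midrank |d_i| (ties get averaged ranks).
ranks: |7|->9, |1|->2, |6|->7.5, |1|->2, |2|->4, |5|->5.5, |6|->7.5, |8|->10, |5|->5.5, |1|->2
Step 3: Attach original signs; sum ranks with positive sign and with negative sign.
W+ = 9 + 2 + 5.5 + 10 + 2 = 28.5
W- = 7.5 + 2 + 4 + 7.5 + 5.5 = 26.5
(Check: W+ + W- = 55 should equal n(n+1)/2 = 55.)
Step 4: Test statistic W = min(W+, W-) = 26.5.
Step 5: Ties in |d|, so use the tie-corrected normal approximation.
        E[W] = n(n+1)/4 = 10*11/4 = 27.5.
        Tie groups: |d|=1 (t=3), |d|=5 (t=2), |d|=6 (t=2); sum(t^3 - t) = 36.
        Var[W] = n(n+1)(2n+1)/24 - sum(t^3-t)/48 = 2310/24 - 36/48 = 95.5.
        z = (W - E[W]) / sqrt(Var[W]) = (26.5 - 27.5) / 9.7724 = -0.1023.
        Two-sided p = 2*Phi(z) = 0.918496.
Step 6: alpha = 0.05. fail to reject H0.

W+ = 28.5, W- = 26.5, W = min = 26.5, p = 0.918496, fail to reject H0.


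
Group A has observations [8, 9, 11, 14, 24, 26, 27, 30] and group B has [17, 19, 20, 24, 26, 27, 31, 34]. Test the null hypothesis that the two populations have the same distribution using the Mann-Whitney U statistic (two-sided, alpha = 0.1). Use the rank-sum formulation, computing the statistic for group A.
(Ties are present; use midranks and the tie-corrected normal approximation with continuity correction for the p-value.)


Step 1: Combine and sort all 16 observations; assign midranks.
sorted (value, group): (8,X), (9,X), (11,X), (14,X), (17,Y), (19,Y), (20,Y), (24,X), (24,Y), (26,X), (26,Y), (27,X), (27,Y), (30,X), (31,Y), (34,Y)
ranks: 8->1, 9->2, 11->3, 14->4, 17->5, 19->6, 20->7, 24->8.5, 24->8.5, 26->10.5, 26->10.5, 27->12.5, 27->12.5, 30->14, 31->15, 34->16
Step 2: Rank sum for X: R1 = 1 + 2 + 3 + 4 + 8.5 + 10.5 + 12.5 + 14 = 55.5.
Step 3: U_X = R1 - n1(n1+1)/2 = 55.5 - 8*9/2 = 55.5 - 36 = 19.5.
       U_Y = n1*n2 - U_X = 64 - 19.5 = 44.5.
Step 4: Ties are present, so use the tie-corrected normal approximation (with continuity correction) for the p-value.
Step 5: p-value = 0.206574; compare to alpha = 0.1. fail to reject H0.

U_X = 19.5, p = 0.206574, fail to reject H0 at alpha = 0.1.
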